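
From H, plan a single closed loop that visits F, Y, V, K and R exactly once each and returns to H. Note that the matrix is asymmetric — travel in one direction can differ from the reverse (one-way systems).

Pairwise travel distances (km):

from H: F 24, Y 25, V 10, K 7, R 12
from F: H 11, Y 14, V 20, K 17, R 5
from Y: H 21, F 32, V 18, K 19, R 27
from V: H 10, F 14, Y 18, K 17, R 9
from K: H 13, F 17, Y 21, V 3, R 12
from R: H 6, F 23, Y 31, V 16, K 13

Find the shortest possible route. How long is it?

H - F - Y - V - K - R - H: 24+14+18+17+12+6 = 91
H - F - Y - V - R - K - H: 24+14+18+9+13+13 = 91
H - F - Y - K - V - R - H: 24+14+19+3+9+6 = 75
H - F - Y - K - R - V - H: 24+14+19+12+16+10 = 95
H - F - Y - R - V - K - H: 24+14+27+16+17+13 = 111
H - F - Y - R - K - V - H: 24+14+27+13+3+10 = 91
H - F - V - Y - K - R - H: 24+20+18+19+12+6 = 99
H - F - V - Y - R - K - H: 24+20+18+27+13+13 = 115
H - F - V - K - Y - R - H: 24+20+17+21+27+6 = 115
H - F - V - K - R - Y - H: 24+20+17+12+31+21 = 125
H - F - V - R - Y - K - H: 24+20+9+31+19+13 = 116
H - F - V - R - K - Y - H: 24+20+9+13+21+21 = 108
H - F - K - Y - V - R - H: 24+17+21+18+9+6 = 95
H - F - K - Y - R - V - H: 24+17+21+27+16+10 = 115
… (106 more)
H - K - F - Y - V - R - H: 7+17+14+18+9+6 = 71  ← best
The minimum is 71.
One optimal route: H → K → F → Y → V → R → H.

Shortest round trip = 71 km.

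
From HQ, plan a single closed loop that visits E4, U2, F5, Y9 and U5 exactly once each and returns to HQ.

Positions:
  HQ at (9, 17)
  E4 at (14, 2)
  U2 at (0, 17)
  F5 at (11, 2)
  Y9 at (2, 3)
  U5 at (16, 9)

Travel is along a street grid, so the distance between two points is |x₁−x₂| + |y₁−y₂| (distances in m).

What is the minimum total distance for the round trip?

Minimum total distance: 62 m.

HQ→E4→U2→F5→Y9→U5→HQ: 20+29+26+10+20+15 = 120
HQ→E4→U2→F5→U5→Y9→HQ: 20+29+26+12+20+21 = 128
HQ→E4→U2→Y9→F5→U5→HQ: 20+29+16+10+12+15 = 102
HQ→E4→U2→Y9→U5→F5→HQ: 20+29+16+20+12+17 = 114
HQ→E4→U2→U5→F5→Y9→HQ: 20+29+24+12+10+21 = 116
HQ→E4→U2→U5→Y9→F5→HQ: 20+29+24+20+10+17 = 120
HQ→E4→F5→U2→Y9→U5→HQ: 20+3+26+16+20+15 = 100
HQ→E4→F5→U2→U5→Y9→HQ: 20+3+26+24+20+21 = 114
HQ→E4→F5→Y9→U2→U5→HQ: 20+3+10+16+24+15 = 88
HQ→E4→F5→Y9→U5→U2→HQ: 20+3+10+20+24+9 = 86
HQ→E4→F5→U5→U2→Y9→HQ: 20+3+12+24+16+21 = 96
HQ→E4→F5→U5→Y9→U2→HQ: 20+3+12+20+16+9 = 80
HQ→E4→Y9→U2→F5→U5→HQ: 20+13+16+26+12+15 = 102
HQ→E4→Y9→U2→U5→F5→HQ: 20+13+16+24+12+17 = 102
… (46 more)
HQ→U2→Y9→F5→E4→U5→HQ: 9+16+10+3+9+15 = 62  ← best
The minimum is 62.
One optimal route: HQ → U2 → Y9 → F5 → E4 → U5 → HQ (or its reverse).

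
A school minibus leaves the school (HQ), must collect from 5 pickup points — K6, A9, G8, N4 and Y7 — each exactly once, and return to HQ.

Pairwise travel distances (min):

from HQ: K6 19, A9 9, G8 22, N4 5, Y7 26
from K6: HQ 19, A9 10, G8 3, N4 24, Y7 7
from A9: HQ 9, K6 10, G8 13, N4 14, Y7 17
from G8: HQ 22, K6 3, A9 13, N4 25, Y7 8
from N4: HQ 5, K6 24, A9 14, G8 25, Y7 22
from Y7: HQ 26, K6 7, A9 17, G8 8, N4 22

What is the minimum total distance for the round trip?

With 5 stops there are 5!/2 = 60 distinct round trips (a route and its reverse cost the same).
HQ-K6-A9-G8-N4-Y7-HQ: 19+10+13+25+22+26 = 115
HQ-K6-A9-G8-Y7-N4-HQ: 19+10+13+8+22+5 = 77
HQ-K6-A9-N4-G8-Y7-HQ: 19+10+14+25+8+26 = 102
HQ-K6-A9-N4-Y7-G8-HQ: 19+10+14+22+8+22 = 95
HQ-K6-A9-Y7-G8-N4-HQ: 19+10+17+8+25+5 = 84
HQ-K6-A9-Y7-N4-G8-HQ: 19+10+17+22+25+22 = 115
HQ-K6-G8-A9-N4-Y7-HQ: 19+3+13+14+22+26 = 97
HQ-K6-G8-A9-Y7-N4-HQ: 19+3+13+17+22+5 = 79
HQ-K6-G8-N4-A9-Y7-HQ: 19+3+25+14+17+26 = 104
HQ-K6-G8-N4-Y7-A9-HQ: 19+3+25+22+17+9 = 95
HQ-K6-G8-Y7-A9-N4-HQ: 19+3+8+17+14+5 = 66
HQ-K6-G8-Y7-N4-A9-HQ: 19+3+8+22+14+9 = 75
HQ-K6-N4-A9-G8-Y7-HQ: 19+24+14+13+8+26 = 104
HQ-K6-N4-A9-Y7-G8-HQ: 19+24+14+17+8+22 = 104
… (46 more)
HQ-A9-K6-G8-Y7-N4-HQ: 9+10+3+8+22+5 = 57  ← best
The minimum is 57.
One optimal route: HQ → A9 → K6 → G8 → Y7 → N4 → HQ (or its reverse).

57 min — the shortest possible round trip.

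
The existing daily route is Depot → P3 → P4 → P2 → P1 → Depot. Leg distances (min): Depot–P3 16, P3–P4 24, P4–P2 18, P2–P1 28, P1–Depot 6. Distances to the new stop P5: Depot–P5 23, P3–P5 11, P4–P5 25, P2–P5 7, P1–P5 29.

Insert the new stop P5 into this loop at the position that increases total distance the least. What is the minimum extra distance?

Insertion cost between consecutive stops i–j is d(i,P5) + d(P5,j) − d(i,j):
  between Depot and P3: 23 + 11 − 16 = 18
  between P3 and P4: 11 + 25 − 24 = 12
  between P4 and P2: 25 + 7 − 18 = 14
  between P2 and P1: 7 + 29 − 28 = 8
  between P1 and Depot: 29 + 23 − 6 = 46
Cheapest insertion is between P2 and P1, adding 8.
New total = 92 + 8 = 100.

Adding 8 min by placing P5 on the P2–P1 leg.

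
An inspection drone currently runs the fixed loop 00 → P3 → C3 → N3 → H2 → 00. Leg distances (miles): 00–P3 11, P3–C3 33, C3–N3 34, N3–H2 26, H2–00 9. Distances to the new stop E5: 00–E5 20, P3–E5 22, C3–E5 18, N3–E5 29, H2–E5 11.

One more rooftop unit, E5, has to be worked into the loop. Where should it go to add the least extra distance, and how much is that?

Insertion cost between consecutive stops i–j is d(i,E5) + d(E5,j) − d(i,j):
  between 00 and P3: 20 + 22 − 11 = 31
  between P3 and C3: 22 + 18 − 33 = 7
  between C3 and N3: 18 + 29 − 34 = 13
  between N3 and H2: 29 + 11 − 26 = 14
  between H2 and 00: 11 + 20 − 9 = 22
Cheapest insertion is between P3 and C3, adding 7.
New total = 113 + 7 = 120.

Adding 7 miles by placing E5 on the P3–C3 leg.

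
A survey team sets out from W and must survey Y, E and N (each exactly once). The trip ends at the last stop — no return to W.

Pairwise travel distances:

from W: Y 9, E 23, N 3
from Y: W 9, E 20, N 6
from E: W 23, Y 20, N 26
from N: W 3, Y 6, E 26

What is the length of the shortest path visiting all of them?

Shortest open route: 29.

There are 3! = 6 possible orderings.
W→Y→E→N: 9+20+26 = 55
W→Y→N→E: 9+6+26 = 41
W→E→Y→N: 23+20+6 = 49
W→E→N→Y: 23+26+6 = 55
W→N→Y→E: 3+6+20 = 29
W→N→E→Y: 3+26+20 = 49
The minimum is 29.
One shortest path: W → N → Y → E.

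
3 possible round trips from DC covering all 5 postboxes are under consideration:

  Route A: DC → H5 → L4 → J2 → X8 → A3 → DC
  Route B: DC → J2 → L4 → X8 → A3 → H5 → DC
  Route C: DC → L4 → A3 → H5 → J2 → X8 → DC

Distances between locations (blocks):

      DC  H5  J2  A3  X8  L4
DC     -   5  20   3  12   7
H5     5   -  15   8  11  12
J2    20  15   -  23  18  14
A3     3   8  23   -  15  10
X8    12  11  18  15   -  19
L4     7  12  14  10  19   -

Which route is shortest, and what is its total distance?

Shortest is Route A, total 67 blocks.

Route A: 5 + 12 + 14 + 18 + 15 + 3 = 67
Route B: 20 + 14 + 19 + 15 + 8 + 5 = 81
Route C: 7 + 10 + 8 + 15 + 18 + 12 = 70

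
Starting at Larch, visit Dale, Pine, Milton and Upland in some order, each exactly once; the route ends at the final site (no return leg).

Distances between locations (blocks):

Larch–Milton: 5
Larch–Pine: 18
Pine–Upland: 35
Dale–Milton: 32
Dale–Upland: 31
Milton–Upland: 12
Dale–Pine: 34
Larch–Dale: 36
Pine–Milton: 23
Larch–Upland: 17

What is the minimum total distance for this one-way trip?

There are 4! = 24 possible orderings.
Larch→Dale→Pine→Milton→Upland: 36+34+23+12 = 105
Larch→Dale→Pine→Upland→Milton: 36+34+35+12 = 117
Larch→Dale→Milton→Pine→Upland: 36+32+23+35 = 126
Larch→Dale→Milton→Upland→Pine: 36+32+12+35 = 115
Larch→Dale→Upland→Pine→Milton: 36+31+35+23 = 125
Larch→Dale→Upland→Milton→Pine: 36+31+12+23 = 102
Larch→Pine→Dale→Milton→Upland: 18+34+32+12 = 96
Larch→Pine→Dale→Upland→Milton: 18+34+31+12 = 95
Larch→Pine→Milton→Dale→Upland: 18+23+32+31 = 104
Larch→Pine→Milton→Upland→Dale: 18+23+12+31 = 84
Larch→Pine→Upland→Dale→Milton: 18+35+31+32 = 116
Larch→Pine→Upland→Milton→Dale: 18+35+12+32 = 97
Larch→Milton→Dale→Pine→Upland: 5+32+34+35 = 106
Larch→Milton→Dale→Upland→Pine: 5+32+31+35 = 103
… (10 more)
Larch→Milton→Upland→Dale→Pine: 5+12+31+34 = 82  ← best
The minimum is 82.
One shortest path: Larch → Milton → Upland → Dale → Pine.

Minimum one-way distance = 82 blocks.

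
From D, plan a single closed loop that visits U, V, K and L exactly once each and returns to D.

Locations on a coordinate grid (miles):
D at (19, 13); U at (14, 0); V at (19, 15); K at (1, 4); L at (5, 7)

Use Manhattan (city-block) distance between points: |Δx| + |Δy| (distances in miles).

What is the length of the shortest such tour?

D→U→V→K→L→D: 18+20+29+7+20 = 94
D→U→V→L→K→D: 18+20+22+7+27 = 94
D→U→K→V→L→D: 18+17+29+22+20 = 106
D→U→K→L→V→D: 18+17+7+22+2 = 66
D→U→L→V→K→D: 18+16+22+29+27 = 112
D→U→L→K→V→D: 18+16+7+29+2 = 72
D→V→U→K→L→D: 2+20+17+7+20 = 66
D→V→U→L→K→D: 2+20+16+7+27 = 72
D→V→K→U→L→D: 2+29+17+16+20 = 84
D→V→L→U→K→D: 2+22+16+17+27 = 84
D→K→U→V→L→D: 27+17+20+22+20 = 106
D→K→V→U→L→D: 27+29+20+16+20 = 112
The minimum is 66.
One optimal route: D → U → K → L → V → D (or its reverse).

66 miles — the shortest possible round trip.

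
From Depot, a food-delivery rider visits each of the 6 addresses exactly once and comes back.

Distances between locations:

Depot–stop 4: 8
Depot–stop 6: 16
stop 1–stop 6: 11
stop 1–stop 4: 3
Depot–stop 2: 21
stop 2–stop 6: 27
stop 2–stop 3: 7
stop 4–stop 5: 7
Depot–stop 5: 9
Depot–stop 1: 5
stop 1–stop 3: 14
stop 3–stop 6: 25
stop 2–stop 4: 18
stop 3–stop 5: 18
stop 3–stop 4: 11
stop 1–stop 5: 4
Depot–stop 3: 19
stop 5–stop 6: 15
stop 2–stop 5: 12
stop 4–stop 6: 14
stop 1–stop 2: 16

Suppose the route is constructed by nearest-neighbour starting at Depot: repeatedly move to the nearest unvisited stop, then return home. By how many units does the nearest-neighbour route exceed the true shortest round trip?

Excess over optimum: 6.

Depot: stop 1=5, stop 4=8, stop 5=9, stop 6=16, stop 3=19, stop 2=21 ⇒ stop 1
stop 1: stop 4=3, stop 5=4, stop 6=11, stop 3=14, stop 2=16 ⇒ stop 4
stop 4: stop 5=7, stop 3=11, stop 6=14, stop 2=18 ⇒ stop 5
stop 5: stop 2=12, stop 6=15, stop 3=18 ⇒ stop 2
stop 2: stop 3=7, stop 6=27 ⇒ stop 3
stop 3: stop 6=25 ⇒ stop 6
NN route Depot → stop 1 → stop 4 → stop 5 → stop 2 → stop 3 → stop 6 → Depot costs 75.
Optimal: Depot → stop 1 → stop 4 → stop 3 → stop 2 → stop 5 → stop 6 → Depot costs 69 (by enumerating all 360 distinct tours).
Excess = 75 − 69 = 6.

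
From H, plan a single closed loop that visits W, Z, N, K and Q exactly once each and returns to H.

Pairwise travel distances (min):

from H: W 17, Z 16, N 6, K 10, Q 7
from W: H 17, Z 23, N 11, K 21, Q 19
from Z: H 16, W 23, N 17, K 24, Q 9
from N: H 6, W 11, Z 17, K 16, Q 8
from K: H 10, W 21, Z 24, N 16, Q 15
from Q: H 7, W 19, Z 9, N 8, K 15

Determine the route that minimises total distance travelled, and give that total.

With 5 stops there are 5!/2 = 60 distinct round trips (a route and its reverse cost the same).
H-W-Z-N-K-Q-H: 17+23+17+16+15+7 = 95
H-W-Z-N-Q-K-H: 17+23+17+8+15+10 = 90
H-W-Z-K-N-Q-H: 17+23+24+16+8+7 = 95
H-W-Z-K-Q-N-H: 17+23+24+15+8+6 = 93
H-W-Z-Q-N-K-H: 17+23+9+8+16+10 = 83
H-W-Z-Q-K-N-H: 17+23+9+15+16+6 = 86
H-W-N-Z-K-Q-H: 17+11+17+24+15+7 = 91
H-W-N-Z-Q-K-H: 17+11+17+9+15+10 = 79
H-W-N-K-Z-Q-H: 17+11+16+24+9+7 = 84
H-W-N-K-Q-Z-H: 17+11+16+15+9+16 = 84
H-W-N-Q-Z-K-H: 17+11+8+9+24+10 = 79
H-W-N-Q-K-Z-H: 17+11+8+15+24+16 = 91
H-W-K-Z-N-Q-H: 17+21+24+17+8+7 = 94
H-W-K-Z-Q-N-H: 17+21+24+9+8+6 = 85
… (46 more)
H-N-W-Z-Q-K-H: 6+11+23+9+15+10 = 74  ← best
The minimum is 74.
One optimal route: H → N → W → Z → Q → K → H (or its reverse).

Minimum total distance: 74 min.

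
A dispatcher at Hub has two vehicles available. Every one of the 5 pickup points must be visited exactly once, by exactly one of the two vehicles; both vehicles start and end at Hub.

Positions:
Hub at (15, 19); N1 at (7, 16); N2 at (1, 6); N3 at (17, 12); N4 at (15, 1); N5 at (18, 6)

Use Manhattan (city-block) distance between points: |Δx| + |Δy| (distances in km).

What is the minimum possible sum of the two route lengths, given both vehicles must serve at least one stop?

Minimum combined distance: 88 km.

Try each way of splitting the stops between the two vehicles (each non-empty) and, for each split, find the best tour for each vehicle:
  {N1} + {N2, N3, N4, N5}: 22 + 70 = 92
  {N2} + {N1, N3, N4, N5}: 54 + 58 = 112
  {N1, N2} + {N3, N4, N5}: 54 + 42 = 96
  {N3} + {N1, N2, N4, N5}: 18 + 70 = 88
  {N1, N3} + {N2, N4, N5}: 34 + 70 = 104
  {N2, N3} + {N1, N4, N5}: 58 + 58 = 116
  … (15 splits in total)
Best: vehicle 1 Hub → N3 → Hub = 18; vehicle 2 Hub → N1 → N2 → N4 → N5 → Hub = 70; combined 88.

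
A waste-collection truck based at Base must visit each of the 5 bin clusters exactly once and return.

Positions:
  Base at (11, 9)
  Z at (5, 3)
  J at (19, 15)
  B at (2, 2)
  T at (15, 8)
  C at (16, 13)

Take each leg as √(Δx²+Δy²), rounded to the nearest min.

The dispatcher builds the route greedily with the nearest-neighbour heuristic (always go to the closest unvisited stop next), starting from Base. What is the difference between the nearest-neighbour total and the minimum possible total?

2 min longer than the optimal tour.

Base: T=4, C=6, Z=8, J=10, B=11 ⇒ T
T: C=5, J=8, Z=11, B=14 ⇒ C
C: J=4, Z=15, B=18 ⇒ J
J: Z=18, B=21 ⇒ Z
Z: B=3 ⇒ B
NN route Base → T → C → J → Z → B → Base costs 45.
Optimal: Base → Z → B → T → J → C → Base costs 43 (by enumerating all 60 distinct tours).
Excess = 45 − 43 = 2.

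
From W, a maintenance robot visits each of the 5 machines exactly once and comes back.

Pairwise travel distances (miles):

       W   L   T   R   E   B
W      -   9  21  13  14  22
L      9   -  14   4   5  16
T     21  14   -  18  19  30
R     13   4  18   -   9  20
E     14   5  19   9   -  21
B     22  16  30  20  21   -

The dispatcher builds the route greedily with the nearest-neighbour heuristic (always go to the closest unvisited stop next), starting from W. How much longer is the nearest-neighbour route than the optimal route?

From W: L=9, R=13, E=14, T=21, B=22 → choose L (9).
From L: R=4, E=5, T=14, B=16 → choose R (4).
From R: E=9, T=18, B=20 → choose E (9).
From E: T=19, B=21 → choose T (19).
From T: B=30 → choose B (30).
NN route W → L → R → E → T → B → W costs 93.
Optimal: W → T → L → R → E → B → W costs 91 (by enumerating all 60 distinct tours).
Excess = 93 − 91 = 2.

Excess over optimum: 2 miles.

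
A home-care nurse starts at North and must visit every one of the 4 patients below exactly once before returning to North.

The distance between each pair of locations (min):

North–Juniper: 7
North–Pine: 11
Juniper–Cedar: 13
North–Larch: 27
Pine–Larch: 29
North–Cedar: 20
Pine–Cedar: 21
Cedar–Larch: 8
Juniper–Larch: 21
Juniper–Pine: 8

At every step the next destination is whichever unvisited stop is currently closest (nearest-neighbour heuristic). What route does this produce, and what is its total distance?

North → [Juniper:7 / Pine:11 / Cedar:20 / Larch:27] → Juniper (7)
Juniper → [Pine:8 / Cedar:13 / Larch:21] → Pine (8)
Pine → [Cedar:21 / Larch:29] → Cedar (21)
Cedar → [Larch:8] → Larch (8)
Return Larch→North: 27.
Total = 7 + 8 + 21 + 8 + 27 = 71.

Total distance 71 min via the nearest-neighbour route North → Juniper → Pine → Cedar → Larch → North.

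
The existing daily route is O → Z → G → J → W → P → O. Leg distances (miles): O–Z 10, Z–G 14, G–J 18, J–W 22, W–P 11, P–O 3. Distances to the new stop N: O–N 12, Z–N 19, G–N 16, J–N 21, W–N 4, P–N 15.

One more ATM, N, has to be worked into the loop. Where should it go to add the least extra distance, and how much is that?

Insertion cost between consecutive stops i–j is d(i,N) + d(N,j) − d(i,j):
  between O and Z: 12 + 19 − 10 = 21
  between Z and G: 19 + 16 − 14 = 21
  between G and J: 16 + 21 − 18 = 19
  between J and W: 21 + 4 − 22 = 3
  between W and P: 4 + 15 − 11 = 8
  between P and O: 15 + 12 − 3 = 24
Cheapest insertion is between J and W, adding 3.
New total = 78 + 3 = 81.

+3 miles — insert N between J and W.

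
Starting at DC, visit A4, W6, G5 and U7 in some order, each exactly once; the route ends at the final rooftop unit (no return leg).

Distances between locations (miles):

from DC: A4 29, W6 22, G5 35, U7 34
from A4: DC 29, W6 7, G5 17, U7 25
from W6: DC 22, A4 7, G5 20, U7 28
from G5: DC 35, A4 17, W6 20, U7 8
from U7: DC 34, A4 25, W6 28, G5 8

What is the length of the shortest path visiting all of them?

There are 4! = 24 possible orderings.
DC - A4 - W6 - G5 - U7: 29+7+20+8 = 64
DC - A4 - W6 - U7 - G5: 29+7+28+8 = 72
DC - A4 - G5 - W6 - U7: 29+17+20+28 = 94
DC - A4 - G5 - U7 - W6: 29+17+8+28 = 82
DC - A4 - U7 - W6 - G5: 29+25+28+20 = 102
DC - A4 - U7 - G5 - W6: 29+25+8+20 = 82
DC - W6 - A4 - G5 - U7: 22+7+17+8 = 54
DC - W6 - A4 - U7 - G5: 22+7+25+8 = 62
DC - W6 - G5 - A4 - U7: 22+20+17+25 = 84
DC - W6 - G5 - U7 - A4: 22+20+8+25 = 75
DC - W6 - U7 - A4 - G5: 22+28+25+17 = 92
DC - W6 - U7 - G5 - A4: 22+28+8+17 = 75
DC - G5 - A4 - W6 - U7: 35+17+7+28 = 87
DC - G5 - A4 - U7 - W6: 35+17+25+28 = 105
… (10 more)
The minimum is 54.
One shortest path: DC → W6 → A4 → G5 → U7.

54 miles — the minimum one-way total.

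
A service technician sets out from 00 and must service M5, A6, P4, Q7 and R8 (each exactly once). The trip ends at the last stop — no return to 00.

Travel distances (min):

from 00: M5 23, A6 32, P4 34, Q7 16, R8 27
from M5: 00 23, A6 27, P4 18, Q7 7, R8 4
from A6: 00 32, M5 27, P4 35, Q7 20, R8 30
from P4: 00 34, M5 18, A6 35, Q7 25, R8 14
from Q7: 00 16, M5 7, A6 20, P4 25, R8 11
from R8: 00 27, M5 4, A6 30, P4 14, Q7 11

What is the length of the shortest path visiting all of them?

Minimum one-way distance = 76 min.

There are 5! = 120 possible orderings.
00→M5→A6→P4→Q7→R8: 23+27+35+25+11 = 121
00→M5→A6→P4→R8→Q7: 23+27+35+14+11 = 110
00→M5→A6→Q7→P4→R8: 23+27+20+25+14 = 109
00→M5→A6→Q7→R8→P4: 23+27+20+11+14 = 95
00→M5→A6→R8→P4→Q7: 23+27+30+14+25 = 119
00→M5→A6→R8→Q7→P4: 23+27+30+11+25 = 116
00→M5→P4→A6→Q7→R8: 23+18+35+20+11 = 107
00→M5→P4→A6→R8→Q7: 23+18+35+30+11 = 117
00→M5→P4→Q7→A6→R8: 23+18+25+20+30 = 116
00→M5→P4→Q7→R8→A6: 23+18+25+11+30 = 107
00→M5→P4→R8→A6→Q7: 23+18+14+30+20 = 105
00→M5→P4→R8→Q7→A6: 23+18+14+11+20 = 86
00→M5→Q7→A6→P4→R8: 23+7+20+35+14 = 99
00→M5→Q7→A6→R8→P4: 23+7+20+30+14 = 94
… (106 more)
00→Q7→M5→R8→P4→A6: 16+7+4+14+35 = 76  ← best
The minimum is 76.
One shortest path: 00 → Q7 → M5 → R8 → P4 → A6.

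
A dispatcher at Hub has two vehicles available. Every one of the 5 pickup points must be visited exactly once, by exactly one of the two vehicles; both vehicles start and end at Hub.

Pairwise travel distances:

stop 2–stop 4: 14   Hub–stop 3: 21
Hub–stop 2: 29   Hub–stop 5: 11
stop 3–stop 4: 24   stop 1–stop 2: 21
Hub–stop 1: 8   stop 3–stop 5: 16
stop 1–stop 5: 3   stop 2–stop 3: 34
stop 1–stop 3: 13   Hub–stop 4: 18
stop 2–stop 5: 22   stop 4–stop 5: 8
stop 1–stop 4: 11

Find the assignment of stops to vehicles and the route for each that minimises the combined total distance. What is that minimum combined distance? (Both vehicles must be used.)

104 — the smallest possible combined total.

Check every non-empty split of the stops between the two vehicles; for each half take its own optimal tour:
  {stop 1} + {stop 2, stop 3, stop 4, stop 5}: 16 + 88 = 104
  {stop 2} + {stop 1, stop 3, stop 4, stop 5}: 58 + 63 = 121
  {stop 1, stop 2} + {stop 3, stop 4, stop 5}: 58 + 63 = 121
  {stop 3} + {stop 1, stop 2, stop 4, stop 5}: 42 + 62 = 104
  {stop 1, stop 3} + {stop 2, stop 4, stop 5}: 42 + 62 = 104
  {stop 2, stop 3} + {stop 1, stop 4, stop 5}: 84 + 37 = 121
  … (15 splits in total)
Best: vehicle 1 Hub → stop 1 → Hub = 16; vehicle 2 Hub → stop 2 → stop 4 → stop 5 → stop 3 → Hub = 88; combined 104.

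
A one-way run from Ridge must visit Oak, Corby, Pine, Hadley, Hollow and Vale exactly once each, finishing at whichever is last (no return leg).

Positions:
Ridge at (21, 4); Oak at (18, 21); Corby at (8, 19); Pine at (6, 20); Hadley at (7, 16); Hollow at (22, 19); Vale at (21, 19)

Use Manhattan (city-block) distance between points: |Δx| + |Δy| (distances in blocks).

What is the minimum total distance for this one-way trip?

42 blocks — the minimum one-way total.

There are 6! = 720 possible orderings.
Ridge → Oak → Corby → Pine → Hadley → Hollow → Vale: 20+12+3+5+18+1 = 59
Ridge → Oak → Corby → Pine → Hadley → Vale → Hollow: 20+12+3+5+17+1 = 58
Ridge → Oak → Corby → Pine → Hollow → Hadley → Vale: 20+12+3+17+18+17 = 87
Ridge → Oak → Corby → Pine → Hollow → Vale → Hadley: 20+12+3+17+1+17 = 70
Ridge → Oak → Corby → Pine → Vale → Hadley → Hollow: 20+12+3+16+17+18 = 86
Ridge → Oak → Corby → Pine → Vale → Hollow → Hadley: 20+12+3+16+1+18 = 70
Ridge → Oak → Corby → Hadley → Pine → Hollow → Vale: 20+12+4+5+17+1 = 59
Ridge → Oak → Corby → Hadley → Pine → Vale → Hollow: 20+12+4+5+16+1 = 58
… (712 more)
Ridge → Hollow → Vale → Oak → Corby → Pine → Hadley: 16+1+5+12+3+5 = 42  ← best
The minimum is 42.
One shortest path: Ridge → Hollow → Vale → Oak → Corby → Pine → Hadley.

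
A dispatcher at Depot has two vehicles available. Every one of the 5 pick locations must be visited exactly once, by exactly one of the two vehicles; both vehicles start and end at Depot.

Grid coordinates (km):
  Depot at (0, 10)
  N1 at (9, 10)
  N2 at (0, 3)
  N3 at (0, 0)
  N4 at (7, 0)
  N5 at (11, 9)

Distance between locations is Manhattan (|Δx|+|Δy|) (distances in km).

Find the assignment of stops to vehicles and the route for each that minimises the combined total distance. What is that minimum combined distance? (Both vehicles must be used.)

Check every non-empty split of the stops between the two vehicles; for each half take its own optimal tour:
  {N1} + {N2, N3, N4, N5}: 18 + 42 = 60
  {N2} + {N1, N3, N4, N5}: 14 + 42 = 56
  {N1, N2} + {N3, N4, N5}: 32 + 42 = 74
  {N3} + {N1, N2, N4, N5}: 20 + 42 = 62
  {N1, N3} + {N2, N4, N5}: 38 + 42 = 80
  {N2, N3} + {N1, N4, N5}: 20 + 42 = 62
  … (15 splits in total)
Best: vehicle 1 Depot → N2 → Depot = 14; vehicle 2 Depot → N1 → N5 → N4 → N3 → Depot = 42; combined 56.

Minimum combined distance: 56 km.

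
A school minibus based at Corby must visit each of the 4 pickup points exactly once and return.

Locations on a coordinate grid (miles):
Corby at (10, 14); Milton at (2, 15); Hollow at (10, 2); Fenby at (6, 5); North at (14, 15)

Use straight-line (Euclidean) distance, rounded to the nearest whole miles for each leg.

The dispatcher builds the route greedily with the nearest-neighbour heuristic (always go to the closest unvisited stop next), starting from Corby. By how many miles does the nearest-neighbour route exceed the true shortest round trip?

The nearest-neighbour route is 2 miles longer than optimal.

Corby: North=4, Milton=8, Fenby=10, Hollow=12 ⇒ North
North: Milton=12, Fenby=13, Hollow=14 ⇒ Milton
Milton: Fenby=11, Hollow=15 ⇒ Fenby
Fenby: Hollow=5 ⇒ Hollow
NN route Corby → North → Milton → Fenby → Hollow → Corby costs 44.
Optimal: Corby → Milton → Fenby → Hollow → North → Corby costs 42 (by enumerating all 12 distinct tours).
Excess = 44 − 42 = 2.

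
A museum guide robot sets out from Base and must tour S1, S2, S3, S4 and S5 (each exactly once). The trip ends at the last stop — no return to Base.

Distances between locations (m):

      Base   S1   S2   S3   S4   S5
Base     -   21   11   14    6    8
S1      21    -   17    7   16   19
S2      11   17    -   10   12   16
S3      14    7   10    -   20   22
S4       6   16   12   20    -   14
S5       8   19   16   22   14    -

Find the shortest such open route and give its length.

There are 5! = 120 possible orderings.
Base → S1 → S2 → S3 → S4 → S5: 21+17+10+20+14 = 82
Base → S1 → S2 → S3 → S5 → S4: 21+17+10+22+14 = 84
Base → S1 → S2 → S4 → S3 → S5: 21+17+12+20+22 = 92
Base → S1 → S2 → S4 → S5 → S3: 21+17+12+14+22 = 86
Base → S1 → S2 → S5 → S3 → S4: 21+17+16+22+20 = 96
Base → S1 → S2 → S5 → S4 → S3: 21+17+16+14+20 = 88
Base → S1 → S3 → S2 → S4 → S5: 21+7+10+12+14 = 64
Base → S1 → S3 → S2 → S5 → S4: 21+7+10+16+14 = 68
Base → S1 → S3 → S4 → S2 → S5: 21+7+20+12+16 = 76
Base → S1 → S3 → S4 → S5 → S2: 21+7+20+14+16 = 78
Base → S1 → S3 → S5 → S2 → S4: 21+7+22+16+12 = 78
Base → S1 → S3 → S5 → S4 → S2: 21+7+22+14+12 = 76
Base → S1 → S4 → S2 → S3 → S5: 21+16+12+10+22 = 81
Base → S1 → S4 → S2 → S5 → S3: 21+16+12+16+22 = 87
… (106 more)
Base → S5 → S4 → S2 → S3 → S1: 8+14+12+10+7 = 51  ← best
The minimum is 51.
One shortest path: Base → S5 → S4 → S2 → S3 → S1.

Minimum one-way distance = 51 m.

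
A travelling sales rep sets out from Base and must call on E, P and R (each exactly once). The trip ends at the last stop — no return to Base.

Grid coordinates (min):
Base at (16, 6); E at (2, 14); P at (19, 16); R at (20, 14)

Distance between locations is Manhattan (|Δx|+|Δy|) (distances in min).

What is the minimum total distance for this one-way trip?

Minimum one-way distance = 34 min.

There are 3! = 6 possible orderings.
Base→E→P→R: 22+19+3 = 44
Base→E→R→P: 22+18+3 = 43
Base→P→E→R: 13+19+18 = 50
Base→P→R→E: 13+3+18 = 34
Base→R→E→P: 12+18+19 = 49
Base→R→P→E: 12+3+19 = 34
The minimum is 34.
One shortest path: Base → P → R → E.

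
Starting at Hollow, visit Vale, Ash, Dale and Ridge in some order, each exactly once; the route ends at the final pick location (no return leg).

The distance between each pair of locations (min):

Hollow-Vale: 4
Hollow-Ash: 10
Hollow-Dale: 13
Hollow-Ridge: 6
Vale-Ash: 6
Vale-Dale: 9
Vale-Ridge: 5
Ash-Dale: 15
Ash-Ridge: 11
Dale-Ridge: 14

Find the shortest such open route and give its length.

32 min — the minimum one-way total.

There are 4! = 24 possible orderings.
Hollow - Vale - Ash - Dale - Ridge: 4+6+15+14 = 39
Hollow - Vale - Ash - Ridge - Dale: 4+6+11+14 = 35
Hollow - Vale - Dale - Ash - Ridge: 4+9+15+11 = 39
Hollow - Vale - Dale - Ridge - Ash: 4+9+14+11 = 38
Hollow - Vale - Ridge - Ash - Dale: 4+5+11+15 = 35
Hollow - Vale - Ridge - Dale - Ash: 4+5+14+15 = 38
Hollow - Ash - Vale - Dale - Ridge: 10+6+9+14 = 39
Hollow - Ash - Vale - Ridge - Dale: 10+6+5+14 = 35
Hollow - Ash - Dale - Vale - Ridge: 10+15+9+5 = 39
Hollow - Ash - Dale - Ridge - Vale: 10+15+14+5 = 44
Hollow - Ash - Ridge - Vale - Dale: 10+11+5+9 = 35
Hollow - Ash - Ridge - Dale - Vale: 10+11+14+9 = 44
Hollow - Dale - Vale - Ash - Ridge: 13+9+6+11 = 39
Hollow - Dale - Vale - Ridge - Ash: 13+9+5+11 = 38
… (10 more)
Hollow - Ridge - Vale - Ash - Dale: 6+5+6+15 = 32  ← best
The minimum is 32.
One shortest path: Hollow → Ridge → Vale → Ash → Dale.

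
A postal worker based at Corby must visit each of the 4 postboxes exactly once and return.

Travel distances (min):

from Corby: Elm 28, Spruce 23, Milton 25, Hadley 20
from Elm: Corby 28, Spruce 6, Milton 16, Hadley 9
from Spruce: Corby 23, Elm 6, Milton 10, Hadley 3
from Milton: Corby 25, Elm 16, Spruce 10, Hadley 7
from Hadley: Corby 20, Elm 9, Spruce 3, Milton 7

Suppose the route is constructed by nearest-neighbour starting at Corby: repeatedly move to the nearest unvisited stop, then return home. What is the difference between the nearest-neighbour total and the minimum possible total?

The nearest-neighbour route is 1 min longer than optimal.

From Corby: Hadley=20, Spruce=23, Milton=25, Elm=28 → choose Hadley (20).
From Hadley: Spruce=3, Milton=7, Elm=9 → choose Spruce (3).
From Spruce: Elm=6, Milton=10 → choose Elm (6).
From Elm: Milton=16 → choose Milton (16).
NN route Corby → Hadley → Spruce → Elm → Milton → Corby costs 70.
Optimal: Corby → Elm → Spruce → Hadley → Milton → Corby costs 69 (by enumerating all 12 distinct tours).
Excess = 70 − 69 = 1.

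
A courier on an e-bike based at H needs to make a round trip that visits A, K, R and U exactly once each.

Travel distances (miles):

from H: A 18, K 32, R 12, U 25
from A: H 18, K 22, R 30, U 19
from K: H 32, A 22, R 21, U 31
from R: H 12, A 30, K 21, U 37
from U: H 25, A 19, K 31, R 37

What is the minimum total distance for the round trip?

There are 12 distinct closed tours to check (reversals are equivalent).
H - A - K - R - U - H: 18+22+21+37+25 = 123
H - A - K - U - R - H: 18+22+31+37+12 = 120
H - A - R - K - U - H: 18+30+21+31+25 = 125
H - A - R - U - K - H: 18+30+37+31+32 = 148
H - A - U - K - R - H: 18+19+31+21+12 = 101
H - A - U - R - K - H: 18+19+37+21+32 = 127
H - K - A - R - U - H: 32+22+30+37+25 = 146
H - K - A - U - R - H: 32+22+19+37+12 = 122
H - K - R - A - U - H: 32+21+30+19+25 = 127
H - K - U - A - R - H: 32+31+19+30+12 = 124
H - R - A - K - U - H: 12+30+22+31+25 = 120
H - R - K - A - U - H: 12+21+22+19+25 = 99
The minimum is 99.
One optimal route: H → R → K → A → U → H (or its reverse).

99 miles — the shortest possible round trip.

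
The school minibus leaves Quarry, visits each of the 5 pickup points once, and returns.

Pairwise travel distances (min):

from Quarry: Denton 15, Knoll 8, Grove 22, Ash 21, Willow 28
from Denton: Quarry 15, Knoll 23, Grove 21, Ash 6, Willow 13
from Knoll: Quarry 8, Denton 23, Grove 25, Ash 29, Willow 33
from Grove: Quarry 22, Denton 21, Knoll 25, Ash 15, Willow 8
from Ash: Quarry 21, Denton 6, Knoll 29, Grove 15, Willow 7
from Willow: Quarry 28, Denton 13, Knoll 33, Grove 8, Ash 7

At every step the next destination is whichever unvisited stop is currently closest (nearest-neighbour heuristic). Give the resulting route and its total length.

Quarry → [Knoll:8 / Denton:15 / Ash:21 / Grove:22 / Willow:28] → Knoll (8)
Knoll → [Denton:23 / Grove:25 / Ash:29 / Willow:33] → Denton (23)
Denton → [Ash:6 / Willow:13 / Grove:21] → Ash (6)
Ash → [Willow:7 / Grove:15] → Willow (7)
Willow → [Grove:8] → Grove (8)
Return Grove→Quarry: 22.
Total = 8 + 23 + 6 + 7 + 8 + 22 = 74.

Total distance 74 min via the nearest-neighbour route Quarry → Knoll → Denton → Ash → Willow → Grove → Quarry.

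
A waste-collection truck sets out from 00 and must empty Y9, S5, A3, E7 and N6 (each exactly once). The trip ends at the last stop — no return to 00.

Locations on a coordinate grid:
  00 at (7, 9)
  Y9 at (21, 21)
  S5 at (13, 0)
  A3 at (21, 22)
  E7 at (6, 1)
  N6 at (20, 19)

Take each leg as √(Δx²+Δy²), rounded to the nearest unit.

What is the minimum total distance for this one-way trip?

There are 5! = 120 possible orderings.
00→Y9→S5→A3→E7→N6: 18+22+23+26+23 = 112
00→Y9→S5→A3→N6→E7: 18+22+23+3+23 = 89
00→Y9→S5→E7→A3→N6: 18+22+7+26+3 = 76
00→Y9→S5→E7→N6→A3: 18+22+7+23+3 = 73
00→Y9→S5→N6→A3→E7: 18+22+20+3+26 = 89
00→Y9→S5→N6→E7→A3: 18+22+20+23+26 = 109
00→Y9→A3→S5→E7→N6: 18+1+23+7+23 = 72
00→Y9→A3→S5→N6→E7: 18+1+23+20+23 = 85
00→Y9→A3→E7→S5→N6: 18+1+26+7+20 = 72
00→Y9→A3→E7→N6→S5: 18+1+26+23+20 = 88
00→Y9→A3→N6→S5→E7: 18+1+3+20+7 = 49
00→Y9→A3→N6→E7→S5: 18+1+3+23+7 = 52
00→Y9→E7→S5→A3→N6: 18+25+7+23+3 = 76
00→Y9→E7→S5→N6→A3: 18+25+7+20+3 = 73
… (106 more)
00→E7→S5→N6→Y9→A3: 8+7+20+2+1 = 38  ← best
The minimum is 38.
One shortest path: 00 → E7 → S5 → N6 → Y9 → A3.

Shortest open route: 38.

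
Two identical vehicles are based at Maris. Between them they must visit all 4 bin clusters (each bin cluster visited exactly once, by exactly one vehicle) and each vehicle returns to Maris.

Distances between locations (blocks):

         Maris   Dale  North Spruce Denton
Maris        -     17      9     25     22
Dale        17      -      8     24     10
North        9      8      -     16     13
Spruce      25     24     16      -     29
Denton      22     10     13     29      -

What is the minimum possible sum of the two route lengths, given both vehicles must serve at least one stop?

99 blocks — the smallest possible combined total.

There are 2^3 − 1 = 7 ways to divide the 4 stops into two non-empty groups. For each, the best each vehicle can do is its own shortest tour through its group:
  {Dale} + {North, Spruce, Denton}: 34 + 76 = 110
  {North} + {Dale, Spruce, Denton}: 18 + 81 = 99
  {Dale, North} + {Spruce, Denton}: 34 + 76 = 110
  {Spruce} + {Dale, North, Denton}: 50 + 49 = 99
  {Dale, Spruce} + {North, Denton}: 66 + 44 = 110
  {North, Spruce} + {Dale, Denton}: 50 + 49 = 99
  … (7 splits in total)
Best: vehicle 1 Maris → North → Maris = 18; vehicle 2 Maris → Dale → Denton → Spruce → Maris = 81; combined 99.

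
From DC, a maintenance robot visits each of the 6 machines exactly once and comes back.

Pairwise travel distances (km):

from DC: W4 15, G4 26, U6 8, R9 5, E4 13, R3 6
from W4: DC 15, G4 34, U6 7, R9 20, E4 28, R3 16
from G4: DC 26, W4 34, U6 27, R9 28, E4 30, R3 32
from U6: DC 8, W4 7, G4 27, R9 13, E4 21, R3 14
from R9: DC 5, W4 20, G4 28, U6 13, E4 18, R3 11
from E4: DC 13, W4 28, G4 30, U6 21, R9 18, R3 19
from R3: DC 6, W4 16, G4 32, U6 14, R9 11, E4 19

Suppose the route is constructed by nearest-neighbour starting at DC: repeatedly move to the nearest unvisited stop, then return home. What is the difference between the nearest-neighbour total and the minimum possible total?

DC: R9=5, R3=6, U6=8, E4=13, W4=15, G4=26 ⇒ R9
R9: R3=11, U6=13, E4=18, W4=20, G4=28 ⇒ R3
R3: U6=14, W4=16, E4=19, G4=32 ⇒ U6
U6: W4=7, E4=21, G4=27 ⇒ W4
W4: E4=28, G4=34 ⇒ E4
E4: G4=30 ⇒ G4
NN route DC → R9 → R3 → U6 → W4 → E4 → G4 → DC costs 121.
Optimal: DC → R9 → E4 → G4 → U6 → W4 → R3 → DC costs 109 (by enumerating all 360 distinct tours).
Excess = 121 − 109 = 12.

The nearest-neighbour route is 12 km longer than optimal.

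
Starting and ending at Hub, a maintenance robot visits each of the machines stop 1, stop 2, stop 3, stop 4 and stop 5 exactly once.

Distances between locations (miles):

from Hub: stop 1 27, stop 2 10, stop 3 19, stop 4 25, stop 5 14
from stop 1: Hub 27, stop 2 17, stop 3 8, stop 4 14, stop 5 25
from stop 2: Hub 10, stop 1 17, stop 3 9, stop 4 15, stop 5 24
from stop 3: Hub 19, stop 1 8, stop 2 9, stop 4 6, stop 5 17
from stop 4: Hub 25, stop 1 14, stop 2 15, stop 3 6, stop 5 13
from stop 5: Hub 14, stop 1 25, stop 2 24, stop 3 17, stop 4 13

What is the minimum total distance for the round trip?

With 5 stops there are 5!/2 = 60 distinct round trips (a route and its reverse cost the same).
Hub→stop 1→stop 2→stop 3→stop 4→stop 5→Hub: 27+17+9+6+13+14 = 86
Hub→stop 1→stop 2→stop 3→stop 5→stop 4→Hub: 27+17+9+17+13+25 = 108
Hub→stop 1→stop 2→stop 4→stop 3→stop 5→Hub: 27+17+15+6+17+14 = 96
Hub→stop 1→stop 2→stop 4→stop 5→stop 3→Hub: 27+17+15+13+17+19 = 108
Hub→stop 1→stop 2→stop 5→stop 3→stop 4→Hub: 27+17+24+17+6+25 = 116
Hub→stop 1→stop 2→stop 5→stop 4→stop 3→Hub: 27+17+24+13+6+19 = 106
Hub→stop 1→stop 3→stop 2→stop 4→stop 5→Hub: 27+8+9+15+13+14 = 86
Hub→stop 1→stop 3→stop 2→stop 5→stop 4→Hub: 27+8+9+24+13+25 = 106
Hub→stop 1→stop 3→stop 4→stop 2→stop 5→Hub: 27+8+6+15+24+14 = 94
Hub→stop 1→stop 3→stop 4→stop 5→stop 2→Hub: 27+8+6+13+24+10 = 88
Hub→stop 1→stop 3→stop 5→stop 2→stop 4→Hub: 27+8+17+24+15+25 = 116
Hub→stop 1→stop 3→stop 5→stop 4→stop 2→Hub: 27+8+17+13+15+10 = 90
Hub→stop 1→stop 4→stop 2→stop 3→stop 5→Hub: 27+14+15+9+17+14 = 96
Hub→stop 1→stop 4→stop 2→stop 5→stop 3→Hub: 27+14+15+24+17+19 = 116
… (46 more)
Hub→stop 2→stop 1→stop 3→stop 4→stop 5→Hub: 10+17+8+6+13+14 = 68  ← best
The minimum is 68.
One optimal route: Hub → stop 2 → stop 1 → stop 3 → stop 4 → stop 5 → Hub (or its reverse).

Shortest round trip = 68 miles.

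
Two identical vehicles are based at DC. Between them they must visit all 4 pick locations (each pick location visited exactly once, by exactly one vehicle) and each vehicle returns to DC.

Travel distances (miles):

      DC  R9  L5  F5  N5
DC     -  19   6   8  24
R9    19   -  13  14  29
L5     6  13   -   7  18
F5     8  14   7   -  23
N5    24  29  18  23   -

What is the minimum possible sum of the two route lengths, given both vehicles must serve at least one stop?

Minimum combined distance: 87 miles.

Check every non-empty split of the stops between the two vehicles; for each half take its own optimal tour:
  {R9} + {L5, F5, N5}: 38 + 55 = 93
  {L5} + {R9, F5, N5}: 12 + 75 = 87
  {R9, L5} + {F5, N5}: 38 + 55 = 93
  {F5} + {R9, L5, N5}: 16 + 72 = 88
  {R9, F5} + {L5, N5}: 41 + 48 = 89
  {L5, F5} + {R9, N5}: 21 + 72 = 93
  … (7 splits in total)
Best: vehicle 1 DC → L5 → DC = 12; vehicle 2 DC → F5 → R9 → N5 → DC = 75; combined 87.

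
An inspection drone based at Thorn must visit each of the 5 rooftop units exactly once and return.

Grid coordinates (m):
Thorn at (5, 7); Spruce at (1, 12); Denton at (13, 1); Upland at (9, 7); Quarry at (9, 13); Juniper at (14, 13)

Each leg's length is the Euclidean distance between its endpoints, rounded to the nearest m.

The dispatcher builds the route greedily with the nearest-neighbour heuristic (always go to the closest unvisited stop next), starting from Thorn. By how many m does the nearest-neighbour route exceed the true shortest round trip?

7 m longer than the optimal tour.

Thorn: Upland=4, Spruce=6, Quarry=7, Denton=10, Juniper=11 ⇒ Upland
Upland: Quarry=6, Denton=7, Juniper=8, Spruce=9 ⇒ Quarry
Quarry: Juniper=5, Spruce=8, Denton=13 ⇒ Juniper
Juniper: Denton=12, Spruce=13 ⇒ Denton
Denton: Spruce=16 ⇒ Spruce
NN route Thorn → Upland → Quarry → Juniper → Denton → Spruce → Thorn costs 49.
Optimal: Thorn → Spruce → Quarry → Juniper → Denton → Upland → Thorn costs 42 (by enumerating all 60 distinct tours).
Excess = 49 − 42 = 7.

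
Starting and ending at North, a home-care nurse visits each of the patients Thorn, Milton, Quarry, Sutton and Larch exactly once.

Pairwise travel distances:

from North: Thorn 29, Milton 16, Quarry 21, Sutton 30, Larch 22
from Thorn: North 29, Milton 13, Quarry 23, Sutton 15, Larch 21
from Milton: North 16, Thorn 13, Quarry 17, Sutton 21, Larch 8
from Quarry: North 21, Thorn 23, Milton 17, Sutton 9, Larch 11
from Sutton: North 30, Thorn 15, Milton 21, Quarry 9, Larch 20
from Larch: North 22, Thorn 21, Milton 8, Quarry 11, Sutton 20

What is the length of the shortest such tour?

There are 60 distinct closed tours to check (reversals are equivalent).
North → Thorn → Milton → Quarry → Sutton → Larch → North: 29+13+17+9+20+22 = 110
North → Thorn → Milton → Quarry → Larch → Sutton → North: 29+13+17+11+20+30 = 120
North → Thorn → Milton → Sutton → Quarry → Larch → North: 29+13+21+9+11+22 = 105
North → Thorn → Milton → Sutton → Larch → Quarry → North: 29+13+21+20+11+21 = 115
North → Thorn → Milton → Larch → Quarry → Sutton → North: 29+13+8+11+9+30 = 100
North → Thorn → Milton → Larch → Sutton → Quarry → North: 29+13+8+20+9+21 = 100
North → Thorn → Quarry → Milton → Sutton → Larch → North: 29+23+17+21+20+22 = 132
North → Thorn → Quarry → Milton → Larch → Sutton → North: 29+23+17+8+20+30 = 127
North → Thorn → Quarry → Sutton → Milton → Larch → North: 29+23+9+21+8+22 = 112
North → Thorn → Quarry → Sutton → Larch → Milton → North: 29+23+9+20+8+16 = 105
North → Thorn → Quarry → Larch → Milton → Sutton → North: 29+23+11+8+21+30 = 122
North → Thorn → Quarry → Larch → Sutton → Milton → North: 29+23+11+20+21+16 = 120
North → Thorn → Sutton → Milton → Quarry → Larch → North: 29+15+21+17+11+22 = 115
North → Thorn → Sutton → Milton → Larch → Quarry → North: 29+15+21+8+11+21 = 105
… (46 more)
North → Milton → Thorn → Sutton → Quarry → Larch → North: 16+13+15+9+11+22 = 86  ← best
The minimum is 86.
One optimal route: North → Milton → Thorn → Sutton → Quarry → Larch → North (or its reverse).

86 — the shortest possible round trip.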